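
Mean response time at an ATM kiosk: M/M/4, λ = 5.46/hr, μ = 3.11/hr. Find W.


a = 1.7556; ρ = 0.4389; P₀ = 0.169374
Lq = P₀·a^c·ρ/(c!(1−ρ)²) = 0.09347
Wq = Lq/λ = 0.09347/5.46 = 0.01712 hr
W = Wq + 1/μ = 0.01712 + 0.32154 = 0.33866 hr

Final: 0.33866 hr


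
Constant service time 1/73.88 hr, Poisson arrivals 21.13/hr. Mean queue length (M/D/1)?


ρ = 21.13/73.88 = 0.2860
M/D/1: Lq = ρ²/(2(1−ρ)) = 0.08180/(2·0.7140) = 0.05728

Final: 0.05728


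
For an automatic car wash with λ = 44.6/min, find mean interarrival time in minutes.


Mean interarrival time = 1/λ = 1/44.6 minute = 0.02242 minute
In minutes: 0.02242 × 1 = 0.02242 min

Final: 0.02242 min


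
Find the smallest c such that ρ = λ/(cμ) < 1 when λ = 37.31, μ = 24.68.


Stability requires cμ > λ ⇔ c > λ/μ.
λ/μ = 37.31/24.68 = 1.5118
Minimum integer c = ⌊1.5118⌋ + 1 = 2
Check: 2·24.68 = 49.36 > 37.31, while 1·24.68 = 24.68 ≤ 37.31

Final: 2 servers


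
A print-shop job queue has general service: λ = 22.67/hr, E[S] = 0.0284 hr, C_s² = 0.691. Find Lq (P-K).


ρ = λ·E[S] = 22.67·0.0284 = 0.6438
Lq = ρ²(1+C_s²)/(2(1−ρ)) = 0.4145·(1+0.691)/(2·0.3562)
= 0.4145·1.6910/0.7123 = 0.98400

Final: 0.98400


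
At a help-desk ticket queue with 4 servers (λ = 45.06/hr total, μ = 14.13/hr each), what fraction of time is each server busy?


ρ = λ/(cμ) = 45.06/(4·14.13) = 45.06/56.52 = 0.7972

Final: 0.7972


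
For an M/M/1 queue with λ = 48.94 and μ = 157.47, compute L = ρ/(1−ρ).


ρ = λ/μ = 48.94/157.47 = 0.3108
L = ρ/(1−ρ) = 0.3108/(1 − 0.3108) = 0.3108/0.6892 = 0.4509

Final: 0.4509


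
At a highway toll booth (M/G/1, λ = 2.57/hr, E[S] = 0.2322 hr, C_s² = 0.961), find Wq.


ρ = λ·E[S] = 2.57·0.2322 = 0.5968
E[S²] = E[S]²(1+C_s²) = 0.2322²·(1+0.961) = 0.105731
Wq = λ·E[S²]/(2(1−ρ)) = 2.57·0.105731/(2·0.4032) = 0.33693 hr

Final: 0.33693 hr


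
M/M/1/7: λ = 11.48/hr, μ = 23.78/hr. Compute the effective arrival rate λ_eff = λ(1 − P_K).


ρ = 0.4828; P_K = (1−ρ)ρ^7/(1−ρ^8) = 0.003170
λ_eff = λ(1 − P_K) = 11.48·(1 − 0.003170) = 11.48·0.996830 = 11.4436 /hr

Final: 11.4436 /hr


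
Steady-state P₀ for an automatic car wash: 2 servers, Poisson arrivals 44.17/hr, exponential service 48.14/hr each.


a = λ/μ = 44.17/48.14 = 0.9175; ρ = a/c = 0.4588
Σ_{k=0}^{1} a^k/k! (terms k=0..1) = 1.00000 + 0.91753 = 1.91753
Tail: a^2/(2!(1−ρ)) = 0.84187/(2·0.5412) = 0.77773
P₀ = 1/(1.91753 + 0.77773) = 1/2.69526 = 0.371022

Final: 0.371022


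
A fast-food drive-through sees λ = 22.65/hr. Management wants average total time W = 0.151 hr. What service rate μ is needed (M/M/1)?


W = 1/(μ−λ) ⇒ μ − λ = 1/W = 1/0.151 = 6.6225
μ = λ + 1/W = 22.65 + 6.6225 = 29.2725 per hr

Final: 29.2725 /hr


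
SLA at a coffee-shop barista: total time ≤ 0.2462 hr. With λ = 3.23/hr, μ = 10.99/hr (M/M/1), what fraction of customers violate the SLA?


W ~ Exponential(μ−λ) for M/M/1.
μ − λ = 10.99 − 3.23 = 7.7600
P(W > t) = e^{−(μ−λ)t} = e^{−1.9105} = 0.148005

Final: 0.148005


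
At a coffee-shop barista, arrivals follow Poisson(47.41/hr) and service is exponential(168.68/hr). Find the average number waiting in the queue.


ρ = 47.41/168.68 = 0.2811
Lq = ρ²/(1−ρ) = 0.07900/0.7189 = 0.1099

Final: 0.1099


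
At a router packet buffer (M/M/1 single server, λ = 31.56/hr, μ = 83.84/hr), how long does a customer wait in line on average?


ρ = 31.56/83.84 = 0.3764
Wq = ρ/(μ−λ) = 0.3764/(83.84 − 31.56) = 0.3764/52.28 = 0.007200 hr

Final: 0.007200 hr


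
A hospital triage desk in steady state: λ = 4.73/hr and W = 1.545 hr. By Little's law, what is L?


L = λW = 4.73·1.545 = 7.3079

Final: 7.3079


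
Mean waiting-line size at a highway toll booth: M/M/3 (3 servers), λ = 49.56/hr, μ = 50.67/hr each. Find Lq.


a = λ/μ = 0.9781; ρ = a/3 = 0.3260
P₀ = 0.372049
Lq = P₀·a^c·ρ / (c!·(1−ρ)²) = 0.372049·0.93571·0.3260/(6·0.45423)
= 0.04165

Final: 0.04165


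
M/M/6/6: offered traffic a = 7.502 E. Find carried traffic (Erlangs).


B(6,7.502) = 0.361657 (Erlang-B)
Carried load = a(1 − B) = 7.502·(1 − 0.361657) = 7.502·0.638343 = 4.7888 E

Final: 4.7888 Erlangs


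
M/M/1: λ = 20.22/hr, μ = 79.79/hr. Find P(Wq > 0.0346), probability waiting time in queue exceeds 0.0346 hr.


ρ = 20.22/79.79 = 0.2534
P(Wq > t) = ρ·e^{−(μ−λ)t} = 0.2534·e^{−2.0611}
= 0.2534·0.127311 = 0.032263

Final: 0.032263


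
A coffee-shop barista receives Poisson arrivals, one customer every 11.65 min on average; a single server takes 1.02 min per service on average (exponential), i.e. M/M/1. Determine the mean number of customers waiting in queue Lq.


λ = 60/11.65 = 5.1502 /hr
μ = 60/1.02 = 58.8235 /hr
ρ = λ/μ = 5.1502/58.8235 = 0.08755
Lq = ρ²/(1−ρ) = 0.007666/0.9124 = 0.008401

Final: 0.008401


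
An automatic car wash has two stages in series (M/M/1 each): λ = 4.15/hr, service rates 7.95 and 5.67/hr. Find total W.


Each node sees arrival rate λ = 4.15/hr (tandem ⇒ throughput preserved).
W₁ = 1/(μ₁−λ) = 1/(7.95−4.15) = 0.26316 hr
W₂ = 1/(μ₂−λ) = 1/(5.67−4.15) = 0.65789 hr
W_total = W₁ + W₂ = 0.26316 + 0.65789 = 0.92105 hr

Final: 0.92105 hr


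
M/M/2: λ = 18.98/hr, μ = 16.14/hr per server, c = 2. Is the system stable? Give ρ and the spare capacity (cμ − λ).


Total capacity cμ = 2·16.14 = 32.28/hr
ρ = λ/(cμ) = 18.98/32.28 = 0.5880
Stable ⇔ ρ < 1: YES
Spare capacity = cμ − λ = 32.28 − 18.98 = 13.30/hr

Final: ρ = 0.5880; stable; margin = 13.30/hr


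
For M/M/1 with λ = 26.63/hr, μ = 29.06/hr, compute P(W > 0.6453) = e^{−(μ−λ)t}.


W ~ Exponential(μ−λ) for M/M/1.
μ − λ = 29.06 − 26.63 = 2.4300
P(W > t) = e^{−(μ−λ)t} = e^{−1.5681} = 0.208445

Final: 0.208445


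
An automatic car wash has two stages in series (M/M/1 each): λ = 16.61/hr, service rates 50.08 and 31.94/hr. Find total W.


Each node sees arrival rate λ = 16.61/hr (tandem ⇒ throughput preserved).
W₁ = 1/(μ₁−λ) = 1/(50.08−16.61) = 0.02988 hr
W₂ = 1/(μ₂−λ) = 1/(31.94−16.61) = 0.06523 hr
W_total = W₁ + W₂ = 0.02988 + 0.06523 = 0.09511 hr

Final: 0.09511 hr


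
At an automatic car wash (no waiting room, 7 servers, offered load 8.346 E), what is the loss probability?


B(c,a) = (a^c/c!) / Σ_{k=0}^{c} a^k/k!
a^7/7! = 559.652085
Σ terms (k=0..7): 1.00000 + 8.34600 + 34.82786 + 96.89110 + 202.16328 + 337.45095 + 469.39427 + 559.65209 = 1709.725549
B = 559.652085/1709.725549 = 0.327334

Final: 0.327334


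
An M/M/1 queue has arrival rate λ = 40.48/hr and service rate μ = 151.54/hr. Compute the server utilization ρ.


ρ = λ/μ = 40.48/151.54 = 0.2671

Final: 0.2671


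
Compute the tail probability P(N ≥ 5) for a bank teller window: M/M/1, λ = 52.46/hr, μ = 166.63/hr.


ρ = 52.46/166.63 = 0.3148
P(N ≥ n) = ρ^n = 0.3148^5 = 0.003093

Final: 0.003093


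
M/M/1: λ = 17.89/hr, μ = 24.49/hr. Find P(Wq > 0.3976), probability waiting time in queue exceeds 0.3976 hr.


ρ = 17.89/24.49 = 0.7305
P(Wq > t) = ρ·e^{−(μ−λ)t} = 0.7305·e^{−2.6242}
= 0.7305·0.072501 = 0.052962

Final: 0.052962


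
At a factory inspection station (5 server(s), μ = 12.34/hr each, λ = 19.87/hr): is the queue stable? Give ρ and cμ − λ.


Total capacity cμ = 5·12.34 = 61.70/hr
ρ = λ/(cμ) = 19.87/61.70 = 0.3220
Stable ⇔ ρ < 1: YES
Spare capacity = cμ − λ = 61.70 − 19.87 = 41.83/hr

Final: ρ = 0.3220; stable; margin = 41.83/hr


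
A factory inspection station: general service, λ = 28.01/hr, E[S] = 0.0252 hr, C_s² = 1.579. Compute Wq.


ρ = λ·E[S] = 28.01·0.0252 = 0.7059
E[S²] = E[S]²(1+C_s²) = 0.0252²·(1+1.579) = 0.001638
Wq = λ·E[S²]/(2(1−ρ)) = 28.01·0.001638/(2·0.2941) = 0.07798 hr

Final: 0.07798 hr


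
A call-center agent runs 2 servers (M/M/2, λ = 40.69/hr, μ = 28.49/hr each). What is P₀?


a = λ/μ = 40.69/28.49 = 1.4282; ρ = a/c = 0.7141
Σ_{k=0}^{1} a^k/k! (terms k=0..1) = 1.00000 + 1.42822 = 2.42822
Tail: a^2/(2!(1−ρ)) = 2.03981/(2·0.2859) = 3.56748
P₀ = 1/(2.42822 + 3.56748) = 1/5.99570 = 0.166786

Final: 0.166786


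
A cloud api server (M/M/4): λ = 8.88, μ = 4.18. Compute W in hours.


a = 2.1244; ρ = 0.5311; P₀ = 0.113781
Lq = P₀·a^c·ρ/(c!(1−ρ)²) = 0.23325
Wq = Lq/λ = 0.23325/8.88 = 0.02627 hr
W = Wq + 1/μ = 0.02627 + 0.23923 = 0.26550 hr

Final: 0.26550 hr


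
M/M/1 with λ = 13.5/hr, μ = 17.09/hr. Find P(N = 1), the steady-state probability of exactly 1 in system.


ρ = 13.5/17.09 = 0.7899
P_n = (1−ρ)·ρ^n = (1 − 0.7899)·0.7899^1 = 0.2101·0.789936 = 0.165937

Final: 0.165937


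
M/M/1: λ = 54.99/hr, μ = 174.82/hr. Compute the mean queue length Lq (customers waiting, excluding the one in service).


ρ = 54.99/174.82 = 0.3146
Lq = ρ²/(1−ρ) = 0.09894/0.6854 = 0.1443

Final: 0.1443


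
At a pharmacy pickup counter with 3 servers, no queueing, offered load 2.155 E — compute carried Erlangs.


B(3,2.155) = 0.233447 (Erlang-B)
Carried load = a(1 − B) = 2.155·(1 − 0.233447) = 2.155·0.766553 = 1.6519 E

Final: 1.6519 Erlangs


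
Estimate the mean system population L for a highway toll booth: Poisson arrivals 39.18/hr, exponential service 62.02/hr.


ρ = λ/μ = 39.18/62.02 = 0.6317
L = ρ/(1−ρ) = 0.6317/(1 − 0.6317) = 0.6317/0.3683 = 1.7154

Final: 1.7154


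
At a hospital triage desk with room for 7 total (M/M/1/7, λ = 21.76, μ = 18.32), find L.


ρ = 21.76/18.32 = 1.1878
L = ρ[1 − (K+1)ρ^K + Kρ^(K+1)] / [(1−ρ)(1−ρ^(K+1))]
Numerator: 1.1878·(1 − 8·3.335293 + 7·3.961570) = 2.433332
Denominator: (-0.1878)·(-2.961570) = 0.556103
L = 2.433332/0.556103 = 4.3757

Final: 4.3757


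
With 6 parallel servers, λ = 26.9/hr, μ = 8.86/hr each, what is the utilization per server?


ρ = λ/(cμ) = 26.9/(6·8.86) = 26.9/53.16 = 0.5060

Final: 0.5060


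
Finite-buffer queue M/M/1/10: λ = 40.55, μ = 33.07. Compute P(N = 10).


ρ = λ/μ = 40.55/33.07 = 1.2262
P_K = (1−ρ)ρ^K/(1−ρ^(K+1)) = (-0.2262·7.683633)/(1 − 9.421570)
= -1.737937/-8.421570 = 0.206367

Final: 0.206367


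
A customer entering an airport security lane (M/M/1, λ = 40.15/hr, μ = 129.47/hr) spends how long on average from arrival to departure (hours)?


W = 1/(μ−λ) = 1/(129.47 − 40.15) = 1/89.32 = 0.01120 hr

Final: 0.01120 hr


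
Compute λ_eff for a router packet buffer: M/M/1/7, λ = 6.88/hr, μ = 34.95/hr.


ρ = 0.1969; P_K = (1−ρ)ρ^7/(1−ρ^8) = 0.000009200
λ_eff = λ(1 − P_K) = 6.88·(1 − 0.000009200) = 6.88·0.999991 = 6.8799 /hr

Final: 6.8799 /hr


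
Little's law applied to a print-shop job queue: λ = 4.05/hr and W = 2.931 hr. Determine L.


L = λW = 4.05·2.931 = 11.8705

Final: 11.8705


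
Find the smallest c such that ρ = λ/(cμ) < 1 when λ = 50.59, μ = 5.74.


Stability requires cμ > λ ⇔ c > λ/μ.
λ/μ = 50.59/5.74 = 8.8136
Minimum integer c = ⌊8.8136⌋ + 1 = 9
Check: 9·5.74 = 51.66 > 50.59, while 8·5.74 = 45.92 ≤ 50.59

Final: 9 servers


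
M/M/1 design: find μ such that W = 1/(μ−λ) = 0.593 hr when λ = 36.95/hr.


W = 1/(μ−λ) ⇒ μ − λ = 1/W = 1/0.593 = 1.6863
μ = λ + 1/W = 36.95 + 1.6863 = 38.6363 per hr

Final: 38.6363 /hr


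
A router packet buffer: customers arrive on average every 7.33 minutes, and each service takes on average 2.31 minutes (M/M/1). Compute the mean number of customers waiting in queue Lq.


λ = 60/7.33 = 8.1855 /hr
μ = 60/2.31 = 25.9740 /hr
ρ = λ/μ = 8.1855/25.9740 = 0.3151
Lq = ρ²/(1−ρ) = 0.09932/0.6849 = 0.1450

Final: 0.1450


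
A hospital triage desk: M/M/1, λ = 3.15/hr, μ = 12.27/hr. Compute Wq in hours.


ρ = 3.15/12.27 = 0.2567
Wq = ρ/(μ−λ) = 0.2567/(12.27 − 3.15) = 0.2567/9.12 = 0.02815 hr

Final: 0.02815 hr


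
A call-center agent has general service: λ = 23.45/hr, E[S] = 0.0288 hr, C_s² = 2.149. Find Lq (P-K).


ρ = λ·E[S] = 23.45·0.0288 = 0.6754
Lq = ρ²(1+C_s²)/(2(1−ρ)) = 0.4561·(1+2.149)/(2·0.3246)
= 0.4561·3.1490/0.6493 = 2.21213

Final: 2.21213


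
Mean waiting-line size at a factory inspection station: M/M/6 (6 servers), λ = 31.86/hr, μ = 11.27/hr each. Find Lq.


a = λ/μ = 2.8270; ρ = a/6 = 0.4712
P₀ = 0.058498
Lq = P₀·a^c·ρ / (c!·(1−ρ)²) = 0.058498·510.42405·0.4712/(720·0.27967)
= 0.06987

Final: 0.06987


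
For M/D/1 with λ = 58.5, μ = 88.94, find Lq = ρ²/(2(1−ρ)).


ρ = 58.5/88.94 = 0.6577
M/D/1: Lq = ρ²/(2(1−ρ)) = 0.4326/(2·0.3423) = 0.63203

Final: 0.63203


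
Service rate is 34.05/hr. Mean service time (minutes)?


Mean service time = 1/μ = 1/34.05 hour = 0.02937 hour
In minutes: 0.02937 × 60 = 1.7621 min

Final: 1.7621 min


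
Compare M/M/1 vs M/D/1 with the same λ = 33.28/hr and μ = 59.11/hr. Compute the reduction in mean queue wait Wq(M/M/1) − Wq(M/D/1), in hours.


ρ = 33.28/59.11 = 0.5630
Wq(M/M/1) = ρ/(μ−λ) = 0.5630/25.83 = 0.02180 hr
Wq(M/D/1) = ρ/(2(μ−λ)) = 0.01090 hr
Savings = 0.02180 − 0.01090 = 0.01090 hr

Final: 0.01090 hr


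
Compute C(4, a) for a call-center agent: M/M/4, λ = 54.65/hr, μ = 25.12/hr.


a = λ/μ = 2.1756; ρ = a/4 = 0.5439
P₀ = 0.107473 (from M/M/c formula)
C(c,a) = [a^c/(c!(1−ρ))]·P₀ = [22.40176/(24·0.4561)]·0.107473
= 2.04645·0.107473 = 0.219937

Final: 0.219937


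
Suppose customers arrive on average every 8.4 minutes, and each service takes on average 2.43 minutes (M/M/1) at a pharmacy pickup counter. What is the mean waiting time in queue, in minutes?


λ = 60/8.4 = 7.1429 /hr
μ = 60/2.43 = 24.6914 /hr
ρ = λ/μ = 7.1429/24.6914 = 0.2893
Wq = ρ/(μ−λ) = 0.2893/(24.6914−7.1429) = 0.01648 hr
In minutes: 0.01648·60 = 0.9891 min

Final: 0.9891 min


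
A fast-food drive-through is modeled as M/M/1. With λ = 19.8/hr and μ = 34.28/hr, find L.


ρ = λ/μ = 19.8/34.28 = 0.5776
L = ρ/(1−ρ) = 0.5776/(1 − 0.5776) = 0.5776/0.4224 = 1.3674

Final: 1.3674


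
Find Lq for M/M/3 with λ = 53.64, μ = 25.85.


a = λ/μ = 2.0750; ρ = a/3 = 0.6917
P₀ = 0.099425
Lq = P₀·a^c·ρ / (c!·(1−ρ)²) = 0.099425·8.93480·0.6917/(6·0.09506)
= 1.07731

Final: 1.07731


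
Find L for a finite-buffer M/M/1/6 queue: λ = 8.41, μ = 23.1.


ρ = 8.41/23.1 = 0.3641
L = ρ[1 − (K+1)ρ^K + Kρ^(K+1)] / [(1−ρ)(1−ρ^(K+1))]
Numerator: 0.3641·(1 − 7·0.002329 + 6·0.0008478) = 0.359987
Denominator: (0.6359)·(0.999152) = 0.635392
L = 0.359987/0.635392 = 0.5666

Final: 0.5666


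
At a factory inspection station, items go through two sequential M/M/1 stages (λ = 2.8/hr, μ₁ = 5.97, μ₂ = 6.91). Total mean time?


Each node sees arrival rate λ = 2.8/hr (tandem ⇒ throughput preserved).
W₁ = 1/(μ₁−λ) = 1/(5.97−2.8) = 0.31546 hr
W₂ = 1/(μ₂−λ) = 1/(6.91−2.8) = 0.24331 hr
W_total = W₁ + W₂ = 0.31546 + 0.24331 = 0.55877 hr

Final: 0.55877 hr


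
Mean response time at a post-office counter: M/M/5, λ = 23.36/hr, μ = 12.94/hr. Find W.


a = 1.8053; ρ = 0.3611; P₀ = 0.163724
Lq = P₀·a^c·ρ/(c!(1−ρ)²) = 0.02313
Wq = Lq/λ = 0.02313/23.36 = 0.0009903 hr
W = Wq + 1/μ = 0.0009903 + 0.07728 = 0.07827 hr

Final: 0.07827 hr


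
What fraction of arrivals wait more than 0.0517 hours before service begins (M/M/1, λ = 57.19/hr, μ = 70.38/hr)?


ρ = 57.19/70.38 = 0.8126
P(Wq > t) = ρ·e^{−(μ−λ)t} = 0.8126·e^{−0.6819}
= 0.8126·0.505644 = 0.410880

Final: 0.410880


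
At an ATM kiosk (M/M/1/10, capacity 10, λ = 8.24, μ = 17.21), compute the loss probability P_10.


ρ = λ/μ = 8.24/17.21 = 0.4788
P_K = (1−ρ)ρ^K/(1−ρ^(K+1)) = (0.5212·0.0006331)/(1 − 0.0003031)
= 0.0003300/0.999697 = 0.0003301

Final: 0.0003301


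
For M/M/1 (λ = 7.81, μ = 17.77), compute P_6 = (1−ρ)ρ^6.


ρ = 7.81/17.77 = 0.4395
P_n = (1−ρ)·ρ^n = (1 − 0.4395)·0.4395^6 = 0.5605·0.007207 = 0.004040

Final: 0.004040


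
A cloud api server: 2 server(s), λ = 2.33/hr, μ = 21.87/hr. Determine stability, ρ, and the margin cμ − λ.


Total capacity cμ = 2·21.87 = 43.74/hr
ρ = λ/(cμ) = 2.33/43.74 = 0.05327
Stable ⇔ ρ < 1: YES
Spare capacity = cμ − λ = 43.74 − 2.33 = 41.41/hr

Final: ρ = 0.05327; stable; margin = 41.41/hr


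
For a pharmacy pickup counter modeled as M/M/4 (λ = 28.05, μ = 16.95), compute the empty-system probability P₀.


a = λ/μ = 28.05/16.95 = 1.6549; ρ = a/c = 0.4137
Σ_{k=0}^{3} a^k/k! (terms k=0..3) = 1.00000 + 1.65487 + 1.36929 + 0.75533 = 4.77949
Tail: a^4/(4!(1−ρ)) = 7.49985/(24·0.5863) = 0.53301
P₀ = 1/(4.77949 + 0.53301) = 1/5.31250 = 0.188235

Final: 0.188235


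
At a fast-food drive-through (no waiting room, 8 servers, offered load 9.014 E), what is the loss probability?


B(c,a) = (a^c/c!) / Σ_{k=0}^{c} a^k/k!
a^8/8! = 1080.985594
Σ terms (k=0..8): 1.00000 + 9.01400 + 40.62610 + 122.06788 + 275.07997 + 495.91418 + 745.02840 + 959.38371 + 1080.98559 = 3729.099829
B = 1080.985594/3729.099829 = 0.289878

Final: 0.289878


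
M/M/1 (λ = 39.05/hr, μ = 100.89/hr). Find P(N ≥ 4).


ρ = 39.05/100.89 = 0.3871
P(N ≥ n) = ρ^n = 0.3871^4 = 0.022444

Final: 0.022444


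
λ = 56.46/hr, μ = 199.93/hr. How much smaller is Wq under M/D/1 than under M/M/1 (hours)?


ρ = 56.46/199.93 = 0.2824
Wq(M/M/1) = ρ/(μ−λ) = 0.2824/143.47 = 0.001968 hr
Wq(M/D/1) = ρ/(2(μ−λ)) = 0.0009842 hr
Savings = 0.001968 − 0.0009842 = 0.0009842 hr

Final: 0.0009842 hr


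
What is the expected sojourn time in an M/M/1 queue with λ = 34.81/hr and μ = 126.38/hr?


W = 1/(μ−λ) = 1/(126.38 − 34.81) = 1/91.57 = 0.01092 hr

Final: 0.01092 hr


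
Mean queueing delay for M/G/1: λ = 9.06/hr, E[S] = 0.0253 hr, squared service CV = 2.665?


ρ = λ·E[S] = 9.06·0.0253 = 0.2292
E[S²] = E[S]²(1+C_s²) = 0.0253²·(1+2.665) = 0.002346
Wq = λ·E[S²]/(2(1−ρ)) = 9.06·0.002346/(2·0.7708) = 0.01379 hr

Final: 0.01379 hr


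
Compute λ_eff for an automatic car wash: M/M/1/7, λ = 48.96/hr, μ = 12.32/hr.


ρ = 3.9740; P_K = (1−ρ)ρ^7/(1−ρ^8) = 0.748378
λ_eff = λ(1 − P_K) = 48.96·(1 − 0.748378) = 48.96·0.251622 = 12.3194 /hr

Final: 12.3194 /hr


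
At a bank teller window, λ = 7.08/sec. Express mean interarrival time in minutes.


Mean interarrival time = 1/λ = 1/7.08 second = 0.14124 second
In minutes: 0.14124 × 0.0166667 = 0.002354 min

Final: 0.002354 min


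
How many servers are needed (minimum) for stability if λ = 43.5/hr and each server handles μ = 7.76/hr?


Stability requires cμ > λ ⇔ c > λ/μ.
λ/μ = 43.5/7.76 = 5.6057
Minimum integer c = ⌊5.6057⌋ + 1 = 6
Check: 6·7.76 = 46.56 > 43.5, while 5·7.76 = 38.80 ≤ 43.5

Final: 6 servers


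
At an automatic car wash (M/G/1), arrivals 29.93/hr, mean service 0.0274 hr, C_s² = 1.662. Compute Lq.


ρ = λ·E[S] = 29.93·0.0274 = 0.8201
Lq = ρ²(1+C_s²)/(2(1−ρ)) = 0.6725·(1+1.662)/(2·0.1799)
= 0.6725·2.6620/0.3598 = 4.97529

Final: 4.97529


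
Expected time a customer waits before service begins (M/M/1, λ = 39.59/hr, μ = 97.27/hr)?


ρ = 39.59/97.27 = 0.4070
Wq = ρ/(μ−λ) = 0.4070/(97.27 − 39.59) = 0.4070/57.68 = 0.007056 hr

Final: 0.007056 hr


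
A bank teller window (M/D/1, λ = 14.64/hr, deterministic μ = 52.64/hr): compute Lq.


ρ = 14.64/52.64 = 0.2781
M/D/1: Lq = ρ²/(2(1−ρ)) = 0.07735/(2·0.7219) = 0.05357

Final: 0.05357


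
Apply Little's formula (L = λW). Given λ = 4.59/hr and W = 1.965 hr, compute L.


L = λW = 4.59·1.965 = 9.0193

Final: 9.0193


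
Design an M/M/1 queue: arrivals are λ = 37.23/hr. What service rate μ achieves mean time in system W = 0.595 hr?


W = 1/(μ−λ) ⇒ μ − λ = 1/W = 1/0.595 = 1.6807
μ = λ + 1/W = 37.23 + 1.6807 = 38.9107 per hr

Final: 38.9107 /hr


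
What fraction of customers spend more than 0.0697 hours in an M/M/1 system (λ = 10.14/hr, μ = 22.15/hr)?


W ~ Exponential(μ−λ) for M/M/1.
μ − λ = 22.15 − 10.14 = 12.0100
P(W > t) = e^{−(μ−λ)t} = e^{−0.8371} = 0.432966

Final: 0.432966


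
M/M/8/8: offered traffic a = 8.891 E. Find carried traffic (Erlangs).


B(8,8.891) = 0.283520 (Erlang-B)
Carried load = a(1 − B) = 8.891·(1 − 0.283520) = 8.891·0.716480 = 6.3702 E

Final: 6.3702 Erlangs


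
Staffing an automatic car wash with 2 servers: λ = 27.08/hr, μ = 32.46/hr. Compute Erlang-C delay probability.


a = λ/μ = 0.8343; ρ = a/2 = 0.4171
P₀ = 0.411304 (from M/M/c formula)
C(c,a) = [a^c/(c!(1−ρ))]·P₀ = [0.69599/(2·0.5829)]·0.411304
= 0.59703·0.411304 = 0.245562

Final: 0.245562


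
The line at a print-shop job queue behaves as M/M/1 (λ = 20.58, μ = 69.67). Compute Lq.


ρ = 20.58/69.67 = 0.2954
Lq = ρ²/(1−ρ) = 0.08726/0.7046 = 0.1238

Final: 0.1238


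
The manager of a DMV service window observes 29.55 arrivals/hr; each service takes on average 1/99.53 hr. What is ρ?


ρ = λ/μ = 29.55/99.53 = 0.2969

Final: 0.2969


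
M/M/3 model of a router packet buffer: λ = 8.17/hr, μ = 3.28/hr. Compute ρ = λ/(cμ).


ρ = λ/(cμ) = 8.17/(3·3.28) = 8.17/9.84 = 0.8303

Final: 0.8303


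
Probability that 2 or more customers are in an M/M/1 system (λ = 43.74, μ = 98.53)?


ρ = 43.74/98.53 = 0.4439
P(N ≥ n) = ρ^n = 0.4439^2 = 0.197070

Final: 0.197070


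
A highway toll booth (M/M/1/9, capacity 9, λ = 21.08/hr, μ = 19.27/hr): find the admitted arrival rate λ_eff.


ρ = 1.0939; P_K = (1−ρ)ρ^9/(1−ρ^10) = 0.144913
λ_eff = λ(1 − P_K) = 21.08·(1 − 0.144913) = 21.08·0.855087 = 18.0252 /hr

Final: 18.0252 /hr


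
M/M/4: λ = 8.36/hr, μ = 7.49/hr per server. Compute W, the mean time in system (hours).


a = 1.1162; ρ = 0.2790; P₀ = 0.326744
Lq = P₀·a^c·ρ/(c!(1−ρ)²) = 0.01134
Wq = Lq/λ = 0.01134/8.36 = 0.001357 hr
W = Wq + 1/μ = 0.001357 + 0.13351 = 0.13487 hr

Final: 0.13487 hr


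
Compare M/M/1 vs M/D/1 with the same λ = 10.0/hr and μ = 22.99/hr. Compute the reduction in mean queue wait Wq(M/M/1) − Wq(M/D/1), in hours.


ρ = 10.0/22.99 = 0.4350
Wq(M/M/1) = ρ/(μ−λ) = 0.4350/12.99 = 0.03349 hr
Wq(M/D/1) = ρ/(2(μ−λ)) = 0.01674 hr
Savings = 0.03349 − 0.01674 = 0.01674 hr

Final: 0.01674 hr


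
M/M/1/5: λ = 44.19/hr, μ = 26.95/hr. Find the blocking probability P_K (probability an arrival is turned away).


ρ = λ/μ = 44.19/26.95 = 1.6397
P_K = (1−ρ)ρ^K/(1−ρ^(K+1)) = (-0.6397·11.852942)/(1 − 19.435306)
= -7.582364/-18.435306 = 0.411296

Final: 0.411296


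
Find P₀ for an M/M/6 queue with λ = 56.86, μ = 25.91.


a = λ/μ = 56.86/25.91 = 2.1945; ρ = a/c = 0.3658
Σ_{k=0}^{5} a^k/k! (terms k=0..5) = 1.00000 + 2.19452 + 2.40796 + 1.76144 + 0.96638 + 0.42415 = 8.75444
Tail: a^6/(6!(1−ρ)) = 111.69575/(720·0.6342) = 0.24459
P₀ = 1/(8.75444 + 0.24459) = 1/8.99903 = 0.111123

Final: 0.111123


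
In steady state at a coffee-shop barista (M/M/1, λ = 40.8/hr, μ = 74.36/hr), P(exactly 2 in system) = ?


ρ = 40.8/74.36 = 0.5487
P_n = (1−ρ)·ρ^n = (1 − 0.5487)·0.5487^2 = 0.4513·0.301052 = 0.135870

Final: 0.135870


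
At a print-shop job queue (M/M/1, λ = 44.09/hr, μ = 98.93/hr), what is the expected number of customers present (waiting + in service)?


ρ = λ/μ = 44.09/98.93 = 0.4457
L = ρ/(1−ρ) = 0.4457/(1 − 0.4457) = 0.4457/0.5543 = 0.8040

Final: 0.8040


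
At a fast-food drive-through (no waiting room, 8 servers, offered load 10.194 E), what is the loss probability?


B(c,a) = (a^c/c!) / Σ_{k=0}^{c} a^k/k!
a^8/8! = 2892.254534
Σ terms (k=0..8): 1.00000 + 10.19400 + 51.95882 + 176.55606 + 449.95313 + 917.36444 + 1558.60218 + 2269.77009 + 2892.25453 = 8327.653248
B = 2892.254534/8327.653248 = 0.347307

Final: 0.347307


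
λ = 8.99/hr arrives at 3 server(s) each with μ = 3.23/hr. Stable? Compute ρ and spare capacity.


Total capacity cμ = 3·3.23 = 9.69/hr
ρ = λ/(cμ) = 8.99/9.69 = 0.9278
Stable ⇔ ρ < 1: YES
Spare capacity = cμ − λ = 9.69 − 8.99 = 0.70/hr

Final: ρ = 0.9278; stable; margin = 0.70/hr


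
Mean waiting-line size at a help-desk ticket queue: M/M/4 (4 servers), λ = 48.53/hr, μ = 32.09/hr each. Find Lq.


a = λ/μ = 1.5123; ρ = a/4 = 0.3781
P₀ = 0.218210
Lq = P₀·a^c·ρ / (c!·(1−ρ)²) = 0.218210·5.23073·0.3781/(24·0.38679)
= 0.04649

Final: 0.04649


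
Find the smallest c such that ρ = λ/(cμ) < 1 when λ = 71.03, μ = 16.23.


Stability requires cμ > λ ⇔ c > λ/μ.
λ/μ = 71.03/16.23 = 4.3765
Minimum integer c = ⌊4.3765⌋ + 1 = 5
Check: 5·16.23 = 81.15 > 71.03, while 4·16.23 = 64.92 ≤ 71.03

Final: 5 servers


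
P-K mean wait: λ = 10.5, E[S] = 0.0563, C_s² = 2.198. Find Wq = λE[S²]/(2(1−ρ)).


ρ = λ·E[S] = 10.5·0.0563 = 0.5912
E[S²] = E[S]²(1+C_s²) = 0.0563²·(1+2.198) = 0.010137
Wq = λ·E[S²]/(2(1−ρ)) = 10.5·0.010137/(2·0.4088) = 0.13016 hr

Final: 0.13016 hr


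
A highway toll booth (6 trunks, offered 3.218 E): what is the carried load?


B(6,3.218) = 0.064707 (Erlang-B)
Carried load = a(1 − B) = 3.218·(1 − 0.064707) = 3.218·0.935293 = 3.0098 E

Final: 3.0098 Erlangs


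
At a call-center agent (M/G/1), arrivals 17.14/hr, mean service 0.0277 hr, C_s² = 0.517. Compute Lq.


ρ = λ·E[S] = 17.14·0.0277 = 0.4748
Lq = ρ²(1+C_s²)/(2(1−ρ)) = 0.2254·(1+0.517)/(2·0.5252)
= 0.2254·1.5170/1.0504 = 0.32553

Final: 0.32553


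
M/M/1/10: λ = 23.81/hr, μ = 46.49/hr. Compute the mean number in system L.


ρ = 23.81/46.49 = 0.5122
L = ρ[1 − (K+1)ρ^K + Kρ^(K+1)] / [(1−ρ)(1−ρ^(K+1))]
Numerator: 0.5122·(1 − 11·0.001242 + 10·0.0006359) = 0.508415
Denominator: (0.4878)·(0.999364) = 0.487537
L = 0.508415/0.487537 = 1.0428

Final: 1.0428


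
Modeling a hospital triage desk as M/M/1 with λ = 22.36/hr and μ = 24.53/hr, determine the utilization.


ρ = λ/μ = 22.36/24.53 = 0.9115

Final: 0.9115


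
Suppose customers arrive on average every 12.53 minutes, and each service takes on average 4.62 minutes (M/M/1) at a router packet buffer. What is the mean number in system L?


λ = 60/12.53 = 4.7885 /hr
μ = 60/4.62 = 12.9870 /hr
ρ = λ/μ = 4.7885/12.9870 = 0.3687
L = ρ/(1−ρ) = 0.3687/0.6313 = 0.5841

Final: 0.5841


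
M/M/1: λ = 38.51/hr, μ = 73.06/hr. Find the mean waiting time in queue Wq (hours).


ρ = 38.51/73.06 = 0.5271
Wq = ρ/(μ−λ) = 0.5271/(73.06 − 38.51) = 0.5271/34.55 = 0.01526 hr

Final: 0.01526 hr


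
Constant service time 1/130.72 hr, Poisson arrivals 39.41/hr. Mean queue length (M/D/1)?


ρ = 39.41/130.72 = 0.3015
M/D/1: Lq = ρ²/(2(1−ρ)) = 0.09089/(2·0.6985) = 0.06506

Final: 0.06506


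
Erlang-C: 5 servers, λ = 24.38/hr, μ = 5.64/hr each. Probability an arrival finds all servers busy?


a = λ/μ = 4.3227; ρ = a/5 = 0.8645
P₀ = 0.007379 (from M/M/c formula)
C(c,a) = [a^c/(c!(1−ρ))]·P₀ = [1509.29101/(120·0.1355)]·0.007379
= 92.84905·0.007379 = 0.685107

Final: 0.685107


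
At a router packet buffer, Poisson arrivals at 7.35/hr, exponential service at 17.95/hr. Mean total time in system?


W = 1/(μ−λ) = 1/(17.95 − 7.35) = 1/10.60 = 0.09434 hr

Final: 0.09434 hr


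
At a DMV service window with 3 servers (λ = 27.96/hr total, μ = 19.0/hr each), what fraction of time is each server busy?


ρ = λ/(cμ) = 27.96/(3·19.0) = 27.96/57.00 = 0.4905

Final: 0.4905


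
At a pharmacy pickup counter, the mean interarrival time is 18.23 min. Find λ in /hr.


λ = 1/(interarrival time) in consistent units.
1 hour = 60 min, so λ = 60/18.23 = 3.2913 per hour

Final: 3.2913 /hr


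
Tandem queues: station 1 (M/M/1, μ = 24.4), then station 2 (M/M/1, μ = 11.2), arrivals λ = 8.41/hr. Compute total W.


Each node sees arrival rate λ = 8.41/hr (tandem ⇒ throughput preserved).
W₁ = 1/(μ₁−λ) = 1/(24.4−8.41) = 0.06254 hr
W₂ = 1/(μ₂−λ) = 1/(11.2−8.41) = 0.35842 hr
W_total = W₁ + W₂ = 0.06254 + 0.35842 = 0.42096 hr

Final: 0.42096 hr


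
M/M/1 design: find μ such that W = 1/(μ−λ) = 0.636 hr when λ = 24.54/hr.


W = 1/(μ−λ) ⇒ μ − λ = 1/W = 1/0.636 = 1.5723
μ = λ + 1/W = 24.54 + 1.5723 = 26.1123 per hr

Final: 26.1123 /hr


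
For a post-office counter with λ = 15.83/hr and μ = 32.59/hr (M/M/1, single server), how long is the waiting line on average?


ρ = 15.83/32.59 = 0.4857
Lq = ρ²/(1−ρ) = 0.2359/0.5143 = 0.4588

Final: 0.4588


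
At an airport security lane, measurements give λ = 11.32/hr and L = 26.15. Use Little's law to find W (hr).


W = L/λ = 26.15/11.32 = 2.3101 hr

Final: 2.3101 hr


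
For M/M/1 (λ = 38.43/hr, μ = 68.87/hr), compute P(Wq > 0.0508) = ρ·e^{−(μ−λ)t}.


ρ = 38.43/68.87 = 0.5580
P(Wq > t) = ρ·e^{−(μ−λ)t} = 0.5580·e^{−1.5464}
= 0.5580·0.213024 = 0.118869

Final: 0.118869


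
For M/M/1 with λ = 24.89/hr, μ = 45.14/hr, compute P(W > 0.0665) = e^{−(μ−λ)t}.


W ~ Exponential(μ−λ) for M/M/1.
μ − λ = 45.14 − 24.89 = 20.2500
P(W > t) = e^{−(μ−λ)t} = e^{−1.3466} = 0.260117

Final: 0.260117


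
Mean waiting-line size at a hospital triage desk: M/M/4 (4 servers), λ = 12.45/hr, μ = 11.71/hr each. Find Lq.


a = λ/μ = 1.0632; ρ = a/4 = 0.2658
P₀ = 0.344685
Lq = P₀·a^c·ρ / (c!·(1−ρ)²) = 0.344685·1.27776·0.2658/(24·0.53905)
= 0.009049

Final: 0.009049


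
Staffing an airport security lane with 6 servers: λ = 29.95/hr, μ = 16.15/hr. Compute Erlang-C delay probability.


a = λ/μ = 1.8545; ρ = a/6 = 0.3091
P₀ = 0.156387 (from M/M/c formula)
C(c,a) = [a^c/(c!(1−ρ))]·P₀ = [40.67671/(720·0.6909)]·0.156387
= 0.08177·0.156387 = 0.012788

Final: 0.012788


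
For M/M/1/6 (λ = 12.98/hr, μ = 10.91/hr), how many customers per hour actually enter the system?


ρ = 1.1897; P_K = (1−ρ)ρ^6/(1−ρ^7) = 0.226651
λ_eff = λ(1 − P_K) = 12.98·(1 − 0.226651) = 12.98·0.773349 = 10.0381 /hr

Final: 10.0381 /hr


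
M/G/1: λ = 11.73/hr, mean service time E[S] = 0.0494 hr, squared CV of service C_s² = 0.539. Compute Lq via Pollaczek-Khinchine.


ρ = λ·E[S] = 11.73·0.0494 = 0.5795
Lq = ρ²(1+C_s²)/(2(1−ρ)) = 0.3358·(1+0.539)/(2·0.4205)
= 0.3358·1.5390/0.8411 = 0.61440

Final: 0.61440


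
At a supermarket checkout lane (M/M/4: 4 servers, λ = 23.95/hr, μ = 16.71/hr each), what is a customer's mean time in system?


a = 1.4333; ρ = 0.3583; P₀ = 0.236678
Lq = P₀·a^c·ρ/(c!(1−ρ)²) = 0.03622
Wq = Lq/λ = 0.03622/23.95 = 0.001512 hr
W = Wq + 1/μ = 0.001512 + 0.05984 = 0.06136 hr

Final: 0.06136 hr


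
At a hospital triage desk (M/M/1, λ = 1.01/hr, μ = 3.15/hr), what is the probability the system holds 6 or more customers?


ρ = 1.01/3.15 = 0.3206
P(N ≥ n) = ρ^n = 0.3206^6 = 0.001087

Final: 0.001087


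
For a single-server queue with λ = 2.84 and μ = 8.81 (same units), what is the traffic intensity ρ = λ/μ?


ρ = λ/μ = 2.84/8.81 = 0.3224

Final: 0.3224


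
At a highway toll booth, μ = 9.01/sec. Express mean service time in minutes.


Mean service time = 1/μ = 1/9.01 second = 0.11099 second
In minutes: 0.11099 × 0.0166667 = 0.001850 min

Final: 0.001850 min


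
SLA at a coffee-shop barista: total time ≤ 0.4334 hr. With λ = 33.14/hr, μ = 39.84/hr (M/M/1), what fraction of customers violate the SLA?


W ~ Exponential(μ−λ) for M/M/1.
μ − λ = 39.84 − 33.14 = 6.7000
P(W > t) = e^{−(μ−λ)t} = e^{−2.9038} = 0.054816

Final: 0.054816


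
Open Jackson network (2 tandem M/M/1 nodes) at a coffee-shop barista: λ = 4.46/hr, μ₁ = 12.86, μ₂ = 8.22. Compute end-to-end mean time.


Each node sees arrival rate λ = 4.46/hr (tandem ⇒ throughput preserved).
W₁ = 1/(μ₁−λ) = 1/(12.86−4.46) = 0.11905 hr
W₂ = 1/(μ₂−λ) = 1/(8.22−4.46) = 0.26596 hr
W_total = W₁ + W₂ = 0.11905 + 0.26596 = 0.38501 hr

Final: 0.38501 hr


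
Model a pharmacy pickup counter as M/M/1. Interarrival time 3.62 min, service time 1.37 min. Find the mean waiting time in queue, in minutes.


λ = 60/3.62 = 16.5746 /hr
μ = 60/1.37 = 43.7956 /hr
ρ = λ/μ = 16.5746/43.7956 = 0.3785
Wq = ρ/(μ−λ) = 0.3785/(43.7956−16.5746) = 0.01390 hr
In minutes: 0.01390·60 = 0.8342 min

Final: 0.8342 min


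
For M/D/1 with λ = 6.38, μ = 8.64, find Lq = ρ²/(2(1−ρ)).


ρ = 6.38/8.64 = 0.7384
M/D/1: Lq = ρ²/(2(1−ρ)) = 0.5453/(2·0.2616) = 1.04229

Final: 1.04229


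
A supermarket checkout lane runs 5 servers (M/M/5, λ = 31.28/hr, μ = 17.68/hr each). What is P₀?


a = λ/μ = 31.28/17.68 = 1.7692; ρ = a/c = 0.3538
Σ_{k=0}^{4} a^k/k! (terms k=0..4) = 1.00000 + 1.76923 + 1.56509 + 0.92300 + 0.40825 = 5.66557
Tail: a^5/(5!(1−ρ)) = 17.33494/(120·0.6462) = 0.22357
P₀ = 1/(5.66557 + 0.22357) = 1/5.88914 = 0.169804

Final: 0.169804


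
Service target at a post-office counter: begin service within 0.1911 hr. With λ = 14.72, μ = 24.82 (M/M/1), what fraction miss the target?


ρ = 14.72/24.82 = 0.5931
P(Wq > t) = ρ·e^{−(μ−λ)t} = 0.5931·e^{−1.9301}
= 0.5931·0.145132 = 0.086074

Final: 0.086074


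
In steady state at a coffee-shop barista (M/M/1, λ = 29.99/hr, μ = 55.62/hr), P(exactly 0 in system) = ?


ρ = 29.99/55.62 = 0.5392
P_n = (1−ρ)·ρ^n = (1 − 0.5392)·0.5392^0 = 0.4608·1.000000 = 0.460805

Final: 0.460805


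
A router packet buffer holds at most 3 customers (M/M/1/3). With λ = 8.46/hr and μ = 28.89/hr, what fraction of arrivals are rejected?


ρ = λ/μ = 8.46/28.89 = 0.2928
P_K = (1−ρ)ρ^K/(1−ρ^(K+1)) = (0.7072·0.025111)/(1 − 0.007353)
= 0.017758/0.992647 = 0.017889

Final: 0.017889


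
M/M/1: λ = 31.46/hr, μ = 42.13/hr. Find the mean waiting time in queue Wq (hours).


ρ = 31.46/42.13 = 0.7467
Wq = ρ/(μ−λ) = 0.7467/(42.13 − 31.46) = 0.7467/10.67 = 0.06998 hr

Final: 0.06998 hr


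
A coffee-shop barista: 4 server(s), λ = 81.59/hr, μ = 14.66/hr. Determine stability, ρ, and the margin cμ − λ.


Total capacity cμ = 4·14.66 = 58.64/hr
ρ = λ/(cμ) = 81.59/58.64 = 1.3914
Stable ⇔ ρ < 1: NO
Spare capacity = cμ − λ = 58.64 − 81.59 = -22.95/hr

Final: ρ = 1.3914; unstable; margin = -22.95/hr


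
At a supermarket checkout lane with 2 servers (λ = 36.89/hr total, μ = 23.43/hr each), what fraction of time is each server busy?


ρ = λ/(cμ) = 36.89/(2·23.43) = 36.89/46.86 = 0.7872

Final: 0.7872


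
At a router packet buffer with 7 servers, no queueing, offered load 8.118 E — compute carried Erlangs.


B(7,8.118) = 0.314783 (Erlang-B)
Carried load = a(1 − B) = 8.118·(1 − 0.314783) = 8.118·0.685217 = 5.5626 E

Final: 5.5626 Erlangs


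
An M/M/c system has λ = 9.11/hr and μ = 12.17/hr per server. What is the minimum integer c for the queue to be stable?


Stability requires cμ > λ ⇔ c > λ/μ.
λ/μ = 9.11/12.17 = 0.7486
Minimum integer c = ⌊0.7486⌋ + 1 = 1
Check: 1·12.17 = 12.17 > 9.11, while 0·12.17 = 0.00 ≤ 9.11

Final: 1 servers


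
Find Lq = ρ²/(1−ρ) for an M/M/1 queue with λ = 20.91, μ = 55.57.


ρ = 20.91/55.57 = 0.3763
Lq = ρ²/(1−ρ) = 0.1416/0.6237 = 0.2270

Final: 0.2270


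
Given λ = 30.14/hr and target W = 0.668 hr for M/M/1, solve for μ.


W = 1/(μ−λ) ⇒ μ − λ = 1/W = 1/0.668 = 1.4970
μ = λ + 1/W = 30.14 + 1.4970 = 31.6370 per hr

Final: 31.6370 /hr


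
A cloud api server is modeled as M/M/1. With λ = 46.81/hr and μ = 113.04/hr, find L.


ρ = λ/μ = 46.81/113.04 = 0.4141
L = ρ/(1−ρ) = 0.4141/(1 − 0.4141) = 0.4141/0.5859 = 0.7068

Final: 0.7068


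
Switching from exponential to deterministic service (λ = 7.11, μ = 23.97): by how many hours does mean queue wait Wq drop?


ρ = 7.11/23.97 = 0.2966
Wq(M/M/1) = ρ/(μ−λ) = 0.2966/16.86 = 0.01759 hr
Wq(M/D/1) = ρ/(2(μ−λ)) = 0.008797 hr
Savings = 0.01759 − 0.008797 = 0.008797 hr

Final: 0.008797 hr


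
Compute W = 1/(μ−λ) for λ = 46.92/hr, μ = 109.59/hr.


W = 1/(μ−λ) = 1/(109.59 − 46.92) = 1/62.67 = 0.01596 hr

Final: 0.01596 hr


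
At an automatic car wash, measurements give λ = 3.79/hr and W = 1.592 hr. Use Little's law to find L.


L = λW = 3.79·1.592 = 6.0337

Final: 6.0337


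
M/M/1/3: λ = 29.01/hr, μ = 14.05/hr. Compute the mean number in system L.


ρ = 29.01/14.05 = 2.0648
L = ρ[1 − (K+1)ρ^K + Kρ^(K+1)] / [(1−ρ)(1−ρ^(K+1))]
Numerator: 2.0648·(1 − 4·8.802666 + 3·18.175469) = 41.947310
Denominator: (-1.0648)·(-17.175469) = 18.287901
L = 41.947310/18.287901 = 2.2937

Final: 2.2937


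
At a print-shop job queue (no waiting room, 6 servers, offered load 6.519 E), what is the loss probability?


B(c,a) = (a^c/c!) / Σ_{k=0}^{c} a^k/k!
a^6/6! = 106.599064
Σ terms (k=0..6): 1.00000 + 6.51900 + 21.24868 + 46.17338 + 75.25107 + 98.11235 + 106.59906 = 354.903543
B = 106.599064/354.903543 = 0.300361

Final: 0.300361


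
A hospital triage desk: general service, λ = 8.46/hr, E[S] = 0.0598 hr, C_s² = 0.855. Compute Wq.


ρ = λ·E[S] = 8.46·0.0598 = 0.5059
E[S²] = E[S]²(1+C_s²) = 0.0598²·(1+0.855) = 0.006634
Wq = λ·E[S²]/(2(1−ρ)) = 8.46·0.006634/(2·0.4941) = 0.05679 hr

Final: 0.05679 hr


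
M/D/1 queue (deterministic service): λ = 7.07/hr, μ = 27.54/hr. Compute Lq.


ρ = 7.07/27.54 = 0.2567
M/D/1: Lq = ρ²/(2(1−ρ)) = 0.06590/(2·0.7433) = 0.04433

Final: 0.04433


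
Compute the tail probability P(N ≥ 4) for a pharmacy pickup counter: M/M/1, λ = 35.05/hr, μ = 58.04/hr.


ρ = 35.05/58.04 = 0.6039
P(N ≥ n) = ρ^n = 0.6039^4 = 0.132997

Final: 0.132997


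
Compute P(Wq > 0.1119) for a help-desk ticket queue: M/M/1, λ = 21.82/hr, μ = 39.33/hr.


ρ = 21.82/39.33 = 0.5548
P(Wq > t) = ρ·e^{−(μ−λ)t} = 0.5548·e^{−1.9594}
= 0.5548·0.140947 = 0.078197

Final: 0.078197


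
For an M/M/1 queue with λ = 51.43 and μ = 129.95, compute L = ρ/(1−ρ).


ρ = λ/μ = 51.43/129.95 = 0.3958
L = ρ/(1−ρ) = 0.3958/(1 − 0.3958) = 0.3958/0.6042 = 0.6550

Final: 0.6550


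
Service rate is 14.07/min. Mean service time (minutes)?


Mean service time = 1/μ = 1/14.07 minute = 0.07107 minute
In minutes: 0.07107 × 1 = 0.07107 min

Final: 0.07107 min


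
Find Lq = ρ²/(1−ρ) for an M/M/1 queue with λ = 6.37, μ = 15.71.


ρ = 6.37/15.71 = 0.4055
Lq = ρ²/(1−ρ) = 0.1644/0.5945 = 0.2765

Final: 0.2765


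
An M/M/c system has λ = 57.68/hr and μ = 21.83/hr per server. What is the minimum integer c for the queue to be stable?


Stability requires cμ > λ ⇔ c > λ/μ.
λ/μ = 57.68/21.83 = 2.6422
Minimum integer c = ⌊2.6422⌋ + 1 = 3
Check: 3·21.83 = 65.49 > 57.68, while 2·21.83 = 43.66 ≤ 57.68

Final: 3 servers


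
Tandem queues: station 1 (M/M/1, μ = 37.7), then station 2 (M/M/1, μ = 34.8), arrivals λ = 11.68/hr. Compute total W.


Each node sees arrival rate λ = 11.68/hr (tandem ⇒ throughput preserved).
W₁ = 1/(μ₁−λ) = 1/(37.7−11.68) = 0.03843 hr
W₂ = 1/(μ₂−λ) = 1/(34.8−11.68) = 0.04325 hr
W_total = W₁ + W₂ = 0.03843 + 0.04325 = 0.08168 hr

Final: 0.08168 hr


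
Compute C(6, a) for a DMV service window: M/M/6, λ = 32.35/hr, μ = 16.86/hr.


a = λ/μ = 1.9187; ρ = a/6 = 0.3198
P₀ = 0.146623 (from M/M/c formula)
C(c,a) = [a^c/(c!(1−ρ))]·P₀ = [49.89997/(720·0.6802)]·0.146623
= 0.10189·0.146623 = 0.014939

Final: 0.014939


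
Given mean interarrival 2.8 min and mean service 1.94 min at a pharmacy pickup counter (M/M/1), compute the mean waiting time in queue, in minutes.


λ = 60/2.8 = 21.4286 /hr
μ = 60/1.94 = 30.9278 /hr
ρ = λ/μ = 21.4286/30.9278 = 0.6929
Wq = ρ/(μ−λ) = 0.6929/(30.9278−21.4286) = 0.07294 hr
In minutes: 0.07294·60 = 4.376 min

Final: 4.376 min
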